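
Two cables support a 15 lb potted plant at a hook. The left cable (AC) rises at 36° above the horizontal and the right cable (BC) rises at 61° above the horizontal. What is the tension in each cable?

ΣF_x = 0: −T_AC·cos36° + T_BC·cos61° = 0 → T_BC = 1.66873·T_AC.
ΣF_y = 0: T_AC·sin36° + T_BC·sin61° = 15.
Substitute: T_AC·(0.587785 + 1.66873·0.87462) = 15 → T_AC = 7.32676 ≈ 7.327 lb.
Then T_BC = 1.66873 × 7.32676 = 12.23 lb.

T_AC = 7.327 lb, T_BC = 12.23 lb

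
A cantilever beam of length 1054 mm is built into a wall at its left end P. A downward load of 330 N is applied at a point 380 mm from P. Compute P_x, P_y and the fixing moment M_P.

ΣF_x = 0: P_x = 0.
ΣF_y = 0: P_y − 330 = 0 → P_y = 330.0 N.
ΣM about P: M_P − 330·380 = 0 → M_P = 125400 N·mm.

P_x = 0, P_y = 330.0 N, M_P = 125400 N·mm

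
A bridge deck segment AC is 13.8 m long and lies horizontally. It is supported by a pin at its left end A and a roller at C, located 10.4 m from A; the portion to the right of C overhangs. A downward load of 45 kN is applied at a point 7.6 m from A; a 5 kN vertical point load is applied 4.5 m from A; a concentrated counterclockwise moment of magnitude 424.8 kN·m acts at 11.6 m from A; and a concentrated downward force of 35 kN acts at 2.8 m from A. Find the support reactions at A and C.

A_x = 0, A_y = 81.38 kN, C_y = 3.625 kN

Taking moments about A: C_y·10.4 − 45·7.6 − 5·4.5 + 424.8 − 35·2.8 = 0 → C_y = 37.7/10.4 = 3.625 kN.
ΣF_y = 0: A_y + 3.625 − 45 − 5 − 35 = 0 → A_y = 81.38 kN.
ΣF_x = 0: no horizontal applied forces, so A_x = 0.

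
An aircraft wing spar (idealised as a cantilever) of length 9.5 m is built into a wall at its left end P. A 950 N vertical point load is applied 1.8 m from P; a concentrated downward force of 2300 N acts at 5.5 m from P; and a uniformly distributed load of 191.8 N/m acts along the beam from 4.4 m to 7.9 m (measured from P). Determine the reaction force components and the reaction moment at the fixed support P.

P_x = 0, P_y = 3921 N, M_P = 18490 N·m

Resultant of the distributed load: 191.8 × 3.5 = 671.3 N at 6.15 m from P.
ΣF_x = 0: P_x = 0.
ΣF_y = 0: P_y − 950 − 2300 − 191.8·3.5 = 0 → P_y = 3921 N.
ΣM about P: M_P − 950·1.8 − 2300·5.5 − (191.8·3.5)·6.15 = 0 → M_P = 18490 N·m.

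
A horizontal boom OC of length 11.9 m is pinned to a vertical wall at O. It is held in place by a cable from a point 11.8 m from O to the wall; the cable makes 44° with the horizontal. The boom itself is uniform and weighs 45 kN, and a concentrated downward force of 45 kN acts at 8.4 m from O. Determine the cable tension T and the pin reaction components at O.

ΣM about O: T·sin44°·11.8 − 45·5.95 − 45·8.4 = 0 → T = 645.75/(11.8·0.694658) = 78.7792 ≈ 78.78 kN.
ΣF_x = 0: O_x − T·cos44° = 0 → O_x = 78.7792 × 0.71934 = 56.67 kN.
ΣF_y = 0: O_y + T·sin44° − 45 − 45 = 0 → O_y = 90 − 78.7792 × 0.694658 = 35.28 kN.

T = 78.78 kN, O_x = 56.67 kN, O_y = 35.28 kN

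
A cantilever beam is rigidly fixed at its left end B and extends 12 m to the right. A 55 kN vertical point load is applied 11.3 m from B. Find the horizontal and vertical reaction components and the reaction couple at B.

B_x = 0, B_y = 55.00 kN, M_B = 621.5 kN·m

ΣF_x = 0: B_x = 0.
ΣF_y = 0: B_y − 55 = 0 → B_y = 55.00 kN.
ΣM about B: M_B − 55·11.3 = 0 → M_B = 621.5 kN·m.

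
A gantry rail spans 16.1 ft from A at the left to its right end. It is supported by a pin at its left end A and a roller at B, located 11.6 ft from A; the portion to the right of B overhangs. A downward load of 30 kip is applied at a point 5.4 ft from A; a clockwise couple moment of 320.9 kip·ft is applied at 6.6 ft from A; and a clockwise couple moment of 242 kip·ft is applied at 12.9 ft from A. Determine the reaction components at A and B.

A_x = 0, A_y = -32.49 kip, B_y = 62.49 kip

Taking moments about A: B_y·11.6 − 30·5.4 − 320.9 − 242 = 0 → B_y = 724.9/11.6 = 62.4914 ≈ 62.49 kip.
ΣF_y = 0: A_y + 62.4914 − 30 = 0 → A_y = -32.49 kip.
ΣF_x = 0: no horizontal applied forces, so A_x = 0.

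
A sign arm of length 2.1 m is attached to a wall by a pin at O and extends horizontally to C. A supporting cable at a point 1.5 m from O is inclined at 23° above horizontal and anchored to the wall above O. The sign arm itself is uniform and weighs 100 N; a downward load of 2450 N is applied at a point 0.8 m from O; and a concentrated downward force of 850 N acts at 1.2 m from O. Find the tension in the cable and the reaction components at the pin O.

ΣM about O: T·sin23°·1.5 − 100·1.05 − 2450·0.8 − 850·1.2 = 0 → T = 3085/(1.5·0.390731) = 5263.64 ≈ 5264 N.
ΣF_x = 0: O_x − T·cos23° = 0 → O_x = 5263.64 × 0.920505 = 4845 N.
ΣF_y = 0: O_y + T·sin23° − 100 − 2450 − 850 = 0 → O_y = 3400 − 5263.64 × 0.390731 = 1343 N.

T = 5264 N, O_x = 4845 N, O_y = 1343 N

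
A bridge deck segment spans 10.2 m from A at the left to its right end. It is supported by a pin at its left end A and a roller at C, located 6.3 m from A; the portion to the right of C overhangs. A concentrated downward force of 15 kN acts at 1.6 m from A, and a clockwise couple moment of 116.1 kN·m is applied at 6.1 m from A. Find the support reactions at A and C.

Moments about A: C_y·6.3 − 15·1.6 − 116.1 = 0 → C_y = 140.1/6.3 = 22.2381 ≈ 22.24 kN.
ΣF_y = 0: A_y + 22.2381 − 15 = 0 → A_y = -7.238 kN.
ΣF_x = 0: no horizontal applied forces, so A_x = 0.

A_x = 0, A_y = -7.238 kN, C_y = 22.24 kN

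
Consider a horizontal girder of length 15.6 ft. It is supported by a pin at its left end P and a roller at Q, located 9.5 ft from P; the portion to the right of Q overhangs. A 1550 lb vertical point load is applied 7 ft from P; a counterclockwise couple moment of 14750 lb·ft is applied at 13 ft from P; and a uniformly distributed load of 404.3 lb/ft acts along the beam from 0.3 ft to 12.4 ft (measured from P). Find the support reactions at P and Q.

Resultant of the distributed load: 404.3 × 12.1 = 4892.03 lb at 6.35 ft from P.
Moments about P: Q_y·9.5 − 1550·7 + 14750 − (404.3·12.1)·6.35 = 0 → Q_y = 27164.3905/9.5 = 2859.41 ≈ 2859 lb.
ΣF_y = 0: P_y + 2859.41 − 1550 − 404.3·12.1 = 0 → P_y = 3583 lb.
ΣF_x = 0: no horizontal applied forces, so P_x = 0.

P_x = 0, P_y = 3583 lb, Q_y = 2859 lb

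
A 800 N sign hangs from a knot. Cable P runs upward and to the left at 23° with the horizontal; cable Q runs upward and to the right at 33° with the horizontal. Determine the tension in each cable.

T_P = 809.3 N, T_Q = 888.3 N

ΣF_x = 0: −T_P·cos23° + T_Q·cos33° = 0 → T_Q = 1.09758·T_P.
ΣF_y = 0: T_P·sin23° + T_Q·sin33° = 800.
Substitute: T_P·(0.390731 + 1.09758·0.544639) = 800 → T_P = 809.294 ≈ 809.3 N.
Then T_Q = 1.09758 × 809.294 = 888.3 N.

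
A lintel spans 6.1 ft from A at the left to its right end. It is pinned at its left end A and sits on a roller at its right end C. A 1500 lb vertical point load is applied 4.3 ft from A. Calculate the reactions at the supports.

Taking moments about A: C_y·6.1 − 1500·4.3 = 0 → C_y = 6450/6.1 = 1057.38 ≈ 1057 lb.
ΣF_y = 0: A_y + 1057.38 − 1500 = 0 → A_y = 442.6 lb.
ΣF_x = 0: no horizontal applied forces, so A_x = 0.

A_x = 0, A_y = 442.6 lb, C_y = 1057 lb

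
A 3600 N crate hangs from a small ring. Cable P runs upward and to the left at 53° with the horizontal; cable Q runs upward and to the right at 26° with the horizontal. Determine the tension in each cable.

ΣF_x = 0: −T_P·cos53° + T_Q·cos26° = 0 → T_Q = 0.669581·T_P.
ΣF_y = 0: T_P·sin53° + T_Q·sin26° = 3600.
Substitute: T_P·(0.798636 + 0.669581·0.438371) = 3600 → T_P = 3296.22 ≈ 3296 N.
Then T_Q = 0.669581 × 3296.22 = 2207 N.

T_P = 3296 N, T_Q = 2207 N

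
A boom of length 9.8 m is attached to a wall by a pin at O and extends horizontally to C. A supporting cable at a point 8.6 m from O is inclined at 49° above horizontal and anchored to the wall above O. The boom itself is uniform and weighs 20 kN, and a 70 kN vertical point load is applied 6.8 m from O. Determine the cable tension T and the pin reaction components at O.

ΣM about O: T·sin49°·8.6 − 20·4.9 − 70·6.8 = 0 → T = 574/(8.6·0.75471) = 88.4369 ≈ 88.44 kN.
ΣF_x = 0: O_x − T·cos49° = 0 → O_x = 88.4369 × 0.656059 = 58.02 kN.
ΣF_y = 0: O_y + T·sin49° − 20 − 70 = 0 → O_y = 90 − 88.4369 × 0.75471 = 23.26 kN.

T = 88.44 kN, O_x = 58.02 kN, O_y = 23.26 kN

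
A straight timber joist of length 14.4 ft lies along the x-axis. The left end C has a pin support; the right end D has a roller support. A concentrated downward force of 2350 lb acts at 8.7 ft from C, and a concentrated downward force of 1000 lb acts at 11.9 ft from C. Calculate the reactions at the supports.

C_x = 0, C_y = 1104 lb, D_y = 2246 lb

Moments about C: D_y·14.4 − 2350·8.7 − 1000·11.9 = 0 → D_y = 32345/14.4 = 2246.18 ≈ 2246 lb.
ΣF_y = 0: C_y + 2246.18 − 2350 − 1000 = 0 → C_y = 1104 lb.
ΣF_x = 0: no horizontal applied forces, so C_x = 0.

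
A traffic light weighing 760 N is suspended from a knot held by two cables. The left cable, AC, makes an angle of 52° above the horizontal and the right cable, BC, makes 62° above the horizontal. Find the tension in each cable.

ΣF_x = 0: −T_AC·cos52° + T_BC·cos62° = 0 → T_BC = 1.31139·T_AC.
ΣF_y = 0: T_AC·sin52° + T_BC·sin62° = 760.
Substitute: T_AC·(0.788011 + 1.31139·0.882948) = 760 → T_AC = 390.565 ≈ 390.6 N.
Then T_BC = 1.31139 × 390.565 = 512.2 N.

T_AC = 390.6 N, T_BC = 512.2 N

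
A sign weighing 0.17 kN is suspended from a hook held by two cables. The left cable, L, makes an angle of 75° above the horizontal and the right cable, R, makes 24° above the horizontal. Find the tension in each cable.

T_L = 0.1572 kN, T_R = 0.04455 kN

ΣF_x = 0: −T_L·cos75° + T_R·cos24° = 0 → T_R = 0.283313·T_L.
ΣF_y = 0: T_L·sin75° + T_R·sin24° = 0.17.
Substitute: T_L·(0.965926 + 0.283313·0.406737) = 0.17 → T_L = 0.157239 ≈ 0.1572 kN.
Then T_R = 0.283313 × 0.157239 = 0.04455 kN.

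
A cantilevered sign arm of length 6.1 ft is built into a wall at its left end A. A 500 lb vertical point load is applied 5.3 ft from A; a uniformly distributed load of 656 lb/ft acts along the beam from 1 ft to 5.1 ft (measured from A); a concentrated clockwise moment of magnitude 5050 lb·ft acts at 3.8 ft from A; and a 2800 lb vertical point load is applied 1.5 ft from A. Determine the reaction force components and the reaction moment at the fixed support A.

A_x = 0, A_y = 5990 lb, M_A = 20100 lb·ft

Resultant of the distributed load: 656 × 4.1 = 2689.6 lb at 3.05 ft from A.
ΣF_x = 0: A_x = 0.
ΣF_y = 0: A_y − 500 − 656·4.1 − 2800 = 0 → A_y = 5990 lb.
ΣM about A: M_A − 500·5.3 − (656·4.1)·3.05 − 5050 − 2800·1.5 = 0 → M_A = 20100 lb·ft.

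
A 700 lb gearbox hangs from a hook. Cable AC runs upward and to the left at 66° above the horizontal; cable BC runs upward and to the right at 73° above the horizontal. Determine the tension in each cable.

ΣF_x = 0: −T_AC·cos66° + T_BC·cos73° = 0 → T_BC = 1.39116·T_AC.
ΣF_y = 0: T_AC·sin66° + T_BC·sin73° = 700.
Substitute: T_AC·(0.913545 + 1.39116·0.956305) = 700 → T_AC = 311.954 ≈ 312.0 lb.
Then T_BC = 1.39116 × 311.954 = 434.0 lb.

T_AC = 312.0 lb, T_BC = 434.0 lb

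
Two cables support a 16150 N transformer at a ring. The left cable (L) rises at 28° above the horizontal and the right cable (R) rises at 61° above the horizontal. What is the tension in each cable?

T_L = 7831 N, T_R = 14260 N

ΣF_x = 0: −T_L·cos28° + T_R·cos61° = 0 → T_R = 1.82123·T_L.
ΣF_y = 0: T_L·sin28° + T_R·sin61° = 16150.
Substitute: T_L·(0.469472 + 1.82123·0.87462) = 16150 → T_L = 7830.85 ≈ 7831 N.
Then T_R = 1.82123 × 7830.85 = 14260 N.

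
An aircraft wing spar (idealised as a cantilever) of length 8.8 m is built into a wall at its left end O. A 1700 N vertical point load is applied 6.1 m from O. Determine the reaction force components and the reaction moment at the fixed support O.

O_x = 0, O_y = 1700 N, M_O = 10370 N·m

ΣF_x = 0: O_x = 0.
ΣF_y = 0: O_y − 1700 = 0 → O_y = 1700 N.
ΣM about O: M_O − 1700·6.1 = 0 → M_O = 10370 N·m.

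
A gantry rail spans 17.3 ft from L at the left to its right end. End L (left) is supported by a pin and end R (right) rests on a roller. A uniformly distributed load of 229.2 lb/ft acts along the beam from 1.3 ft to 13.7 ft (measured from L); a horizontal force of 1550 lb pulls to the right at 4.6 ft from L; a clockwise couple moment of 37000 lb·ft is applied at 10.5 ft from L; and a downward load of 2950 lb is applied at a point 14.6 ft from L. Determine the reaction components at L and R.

L_x = -1550 lb, L_y = -68.36 lb, R_y = 5860 lb

Resultant of the distributed load: 229.2 × 12.4 = 2842.08 lb at 7.5 ft from L.
Moments about L: R_y·17.3 − (229.2·12.4)·7.5 − 37000 − 2950·14.6 = 0 → R_y = 101385.6/17.3 = 5860.44 ≈ 5860 lb.
ΣF_y = 0: L_y + 5860.44 − 229.2·12.4 − 2950 = 0 → L_y = -68.36 lb.
ΣF_x = 0: L_x + 1550 = 0 → L_x = -1550 lb.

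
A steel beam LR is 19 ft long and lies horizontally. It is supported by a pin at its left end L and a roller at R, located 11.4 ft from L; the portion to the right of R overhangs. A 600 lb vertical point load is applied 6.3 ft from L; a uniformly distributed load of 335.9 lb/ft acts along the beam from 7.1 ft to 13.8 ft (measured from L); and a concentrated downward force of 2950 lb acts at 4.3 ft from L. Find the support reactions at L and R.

Resultant of the distributed load: 335.9 × 6.7 = 2250.53 lb at 10.45 ft from L.
ΣM about L: R_y·11.4 − 600·6.3 − (335.9·6.7)·10.45 − 2950·4.3 = 0 → R_y = 39983.0385/11.4 = 3507.28 ≈ 3507 lb.
ΣF_y = 0: L_y + 3507.28 − 600 − 335.9·6.7 − 2950 = 0 → L_y = 2293 lb.
ΣF_x = 0: no horizontal applied forces, so L_x = 0.

L_x = 0, L_y = 2293 lb, R_y = 3507 lb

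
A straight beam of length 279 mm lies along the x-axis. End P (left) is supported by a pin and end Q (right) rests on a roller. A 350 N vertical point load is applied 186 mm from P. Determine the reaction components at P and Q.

Taking moments about P: Q_y·279 − 350·186 = 0 → Q_y = 65100/279 = 233.333 ≈ 233.3 N.
ΣF_y = 0: P_y + 233.333 − 350 = 0 → P_y = 116.7 N.
ΣF_x = 0: no horizontal applied forces, so P_x = 0.

P_x = 0, P_y = 116.7 N, Q_y = 233.3 N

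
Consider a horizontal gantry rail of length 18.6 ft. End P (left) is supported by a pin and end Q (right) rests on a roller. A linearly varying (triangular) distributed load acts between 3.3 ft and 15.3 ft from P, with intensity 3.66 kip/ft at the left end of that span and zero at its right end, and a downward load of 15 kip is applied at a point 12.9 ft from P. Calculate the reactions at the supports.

Resultant of the triangular load: ½ × 3.66 × 12 = 21.96 kip, acting at 7.3 ft from P (one-third of the span from the peak).
ΣM about P: Q_y·18.6 − (½·3.66·12)·7.3 − 15·12.9 = 0 → Q_y = 353.808/18.6 = 19.0219 ≈ 19.02 kip.
ΣF_y = 0: P_y + 19.0219 − ½·3.66·12 − 15 = 0 → P_y = 17.94 kip.
ΣF_x = 0: no horizontal applied forces, so P_x = 0.

P_x = 0, P_y = 17.94 kip, Q_y = 19.02 kip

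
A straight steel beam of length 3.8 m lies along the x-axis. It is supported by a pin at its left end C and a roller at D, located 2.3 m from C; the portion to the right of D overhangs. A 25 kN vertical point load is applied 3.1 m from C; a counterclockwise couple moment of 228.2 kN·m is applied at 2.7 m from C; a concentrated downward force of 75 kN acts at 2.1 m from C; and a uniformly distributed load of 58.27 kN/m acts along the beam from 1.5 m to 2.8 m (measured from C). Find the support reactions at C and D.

C_x = 0, C_y = 102.0 kN, D_y = 73.77 kN

Resultant of the distributed load: 58.27 × 1.3 = 75.751 kN at 2.15 m from C.
Moments about C: D_y·2.3 − 25·3.1 + 228.2 − 75·2.1 − (58.27·1.3)·2.15 = 0 → D_y = 169.66465/2.3 = 73.7672 ≈ 73.77 kN.
ΣF_y = 0: C_y + 73.7672 − 25 − 75 − 58.27·1.3 = 0 → C_y = 102.0 kN.
ΣF_x = 0: no horizontal applied forces, so C_x = 0.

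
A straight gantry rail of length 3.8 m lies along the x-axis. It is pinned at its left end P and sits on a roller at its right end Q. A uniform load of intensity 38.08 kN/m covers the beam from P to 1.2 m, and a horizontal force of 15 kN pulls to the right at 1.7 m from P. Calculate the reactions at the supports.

P_x = -15.00 kN, P_y = 38.48 kN, Q_y = 7.215 kN

Resultant of the distributed load: 38.08 × 1.2 = 45.696 kN at 0.6 m from P.
Taking moments about P: Q_y·3.8 − (38.08·1.2)·0.6 = 0 → Q_y = 27.4176/3.8 = 7.21516 ≈ 7.215 kN.
ΣF_y = 0: P_y + 7.21516 − 38.08·1.2 = 0 → P_y = 38.48 kN.
ΣF_x = 0: P_x + 15 = 0 → P_x = -15.00 kN.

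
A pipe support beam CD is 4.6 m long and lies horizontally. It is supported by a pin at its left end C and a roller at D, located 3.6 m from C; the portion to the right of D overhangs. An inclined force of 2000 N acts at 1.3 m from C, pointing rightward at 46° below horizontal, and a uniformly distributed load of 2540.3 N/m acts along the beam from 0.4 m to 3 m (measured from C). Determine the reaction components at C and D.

Resultant of the distributed load: 2540.3 × 2.6 = 6604.78 N at 1.7 m from C.
Moments about C: D_y·3.6 − 2000·sin46°·1.3 − (2540.3·2.6)·1.7 = 0 → D_y = 13098.4/3.6 = 3638.44 ≈ 3638 N.
ΣF_y = 0: C_y + 3638.44 − 2000·sin46° − 2540.3·2.6 = 0 → C_y = 4405 N.
ΣF_x = 0: C_x + 2000·cos46° = 0 → C_x = -1389 N.

C_x = -1389 N, C_y = 4405 N, D_y = 3638 N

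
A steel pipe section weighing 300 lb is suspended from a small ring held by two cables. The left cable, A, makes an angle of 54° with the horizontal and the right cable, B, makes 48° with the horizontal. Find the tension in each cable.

ΣF_x = 0: −T_A·cos54° + T_B·cos48° = 0 → T_B = 0.878431·T_A.
ΣF_y = 0: T_A·sin54° + T_B·sin48° = 300.
Substitute: T_A·(0.809017 + 0.878431·0.743145) = 300 → T_A = 205.224 ≈ 205.2 lb.
Then T_B = 0.878431 × 205.224 = 180.3 lb.

T_A = 205.2 lb, T_B = 180.3 lb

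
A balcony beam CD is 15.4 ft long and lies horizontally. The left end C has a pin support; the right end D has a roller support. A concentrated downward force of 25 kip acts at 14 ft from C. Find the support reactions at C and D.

C_x = 0, C_y = 2.273 kip, D_y = 22.73 kip

ΣM about C: D_y·15.4 − 25·14 = 0 → D_y = 350/15.4 = 22.7273 ≈ 22.73 kip.
ΣF_y = 0: C_y + 22.7273 − 25 = 0 → C_y = 2.273 kip.
ΣF_x = 0: no horizontal applied forces, so C_x = 0.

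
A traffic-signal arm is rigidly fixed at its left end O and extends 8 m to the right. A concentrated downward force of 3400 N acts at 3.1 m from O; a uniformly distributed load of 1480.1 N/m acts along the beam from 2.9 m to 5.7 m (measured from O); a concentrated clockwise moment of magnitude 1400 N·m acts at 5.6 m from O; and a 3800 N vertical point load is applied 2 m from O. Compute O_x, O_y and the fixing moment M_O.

Resultant of the distributed load: 1480.1 × 2.8 = 4144.28 N at 4.3 m from O.
ΣF_x = 0: O_x = 0.
ΣF_y = 0: O_y − 3400 − 1480.1·2.8 − 3800 = 0 → O_y = 11340 N.
ΣM about O: M_O − 3400·3.1 − (1480.1·2.8)·4.3 − 1400 − 3800·2 = 0 → M_O = 37360 N·m.

O_x = 0, O_y = 11340 N, M_O = 37360 N·m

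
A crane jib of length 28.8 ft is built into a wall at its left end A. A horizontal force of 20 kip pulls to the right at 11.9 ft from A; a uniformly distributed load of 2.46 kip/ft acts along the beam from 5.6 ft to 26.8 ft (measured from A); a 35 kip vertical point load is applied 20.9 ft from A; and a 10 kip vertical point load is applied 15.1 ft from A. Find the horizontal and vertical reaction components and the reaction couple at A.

A_x = -20.00 kip, A_y = 97.15 kip, M_A = 1727 kip·ft

Resultant of the distributed load: 2.46 × 21.2 = 52.152 kip at 16.2 ft from A.
ΣF_x = 0: A_x + 20 = 0 → A_x = -20.00 kip.
ΣF_y = 0: A_y − 2.46·21.2 − 35 − 10 = 0 → A_y = 97.15 kip.
ΣM about A: M_A − (2.46·21.2)·16.2 − 35·20.9 − 10·15.1 = 0 → M_A = 1727 kip·ft.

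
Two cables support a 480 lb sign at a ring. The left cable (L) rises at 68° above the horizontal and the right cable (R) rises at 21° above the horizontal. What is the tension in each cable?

T_L = 448.2 lb, T_R = 179.8 lb

ΣF_x = 0: −T_L·cos68° + T_R·cos21° = 0 → T_R = 0.401258·T_L.
ΣF_y = 0: T_L·sin68° + T_R·sin21° = 480.
Substitute: T_L·(0.927184 + 0.401258·0.358368) = 480 → T_L = 448.187 ≈ 448.2 lb.
Then T_R = 0.401258 × 448.187 = 179.8 lb.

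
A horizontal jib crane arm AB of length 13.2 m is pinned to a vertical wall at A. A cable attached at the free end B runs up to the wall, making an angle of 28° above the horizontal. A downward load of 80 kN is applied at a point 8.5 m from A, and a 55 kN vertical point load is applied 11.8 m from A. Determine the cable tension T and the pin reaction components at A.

T = 214.5 kN, A_x = 189.4 kN, A_y = 34.32 kN

ΣM about A: T·sin28°·13.2 − 80·8.5 − 55·11.8 = 0 → T = 1329/(13.2·0.469472) = 214.458 ≈ 214.5 kN.
ΣF_x = 0: A_x − T·cos28° = 0 → A_x = 214.458 × 0.882948 = 189.4 kN.
ΣF_y = 0: A_y + T·sin28° − 80 − 55 = 0 → A_y = 135 − 214.458 × 0.469472 = 34.32 kN.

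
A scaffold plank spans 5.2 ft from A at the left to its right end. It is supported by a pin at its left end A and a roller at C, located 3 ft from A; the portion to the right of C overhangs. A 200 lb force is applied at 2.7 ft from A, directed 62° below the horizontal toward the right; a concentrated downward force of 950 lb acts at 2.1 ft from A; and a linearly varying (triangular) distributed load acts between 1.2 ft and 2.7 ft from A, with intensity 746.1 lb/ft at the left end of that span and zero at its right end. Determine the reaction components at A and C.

Resultant of the triangular load: ½ × 746.1 × 1.5 = 559.575 lb, acting at 1.7 ft from A (one-third of the span from the peak).
Moments about A: C_y·3 − 200·sin62°·2.7 − 950·2.1 − (½·746.1·1.5)·1.7 = 0 → C_y = 3423.07/3 = 1141.02 ≈ 1141 lb.
ΣF_y = 0: A_y + 1141.02 − 200·sin62° − 950 − ½·746.1·1.5 = 0 → A_y = 545.1 lb.
ΣF_x = 0: A_x + 200·cos62° = 0 → A_x = -93.89 lb.

A_x = -93.89 lb, A_y = 545.1 lb, C_y = 1141 lb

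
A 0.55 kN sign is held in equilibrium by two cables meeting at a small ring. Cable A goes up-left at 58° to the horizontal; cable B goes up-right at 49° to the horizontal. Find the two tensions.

ΣF_x = 0: −T_A·cos58° + T_B·cos49° = 0 → T_B = 0.807731·T_A.
ΣF_y = 0: T_A·sin58° + T_B·sin49° = 0.55.
Substitute: T_A·(0.848048 + 0.807731·0.75471) = 0.55 → T_A = 0.377319 ≈ 0.3773 kN.
Then T_B = 0.807731 × 0.377319 = 0.3048 kN.

T_A = 0.3773 kN, T_B = 0.3048 kN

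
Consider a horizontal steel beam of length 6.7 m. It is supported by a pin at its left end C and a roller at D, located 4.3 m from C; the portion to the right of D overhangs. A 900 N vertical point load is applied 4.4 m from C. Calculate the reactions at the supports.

ΣM about C: D_y·4.3 − 900·4.4 = 0 → D_y = 3960/4.3 = 920.93 ≈ 920.9 N.
ΣF_y = 0: C_y + 920.93 − 900 = 0 → C_y = -20.93 N.
ΣF_x = 0: no horizontal applied forces, so C_x = 0.

C_x = 0, C_y = -20.93 N, D_y = 920.9 N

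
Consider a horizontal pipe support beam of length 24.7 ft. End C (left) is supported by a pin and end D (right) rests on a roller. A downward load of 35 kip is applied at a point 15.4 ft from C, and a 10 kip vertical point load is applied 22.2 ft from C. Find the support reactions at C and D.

Moments about C: D_y·24.7 − 35·15.4 − 10·22.2 = 0 → D_y = 761/24.7 = 30.8097 ≈ 30.81 kip.
ΣF_y = 0: C_y + 30.8097 − 35 − 10 = 0 → C_y = 14.19 kip.
ΣF_x = 0: no horizontal applied forces, so C_x = 0.

C_x = 0, C_y = 14.19 kip, D_y = 30.81 kip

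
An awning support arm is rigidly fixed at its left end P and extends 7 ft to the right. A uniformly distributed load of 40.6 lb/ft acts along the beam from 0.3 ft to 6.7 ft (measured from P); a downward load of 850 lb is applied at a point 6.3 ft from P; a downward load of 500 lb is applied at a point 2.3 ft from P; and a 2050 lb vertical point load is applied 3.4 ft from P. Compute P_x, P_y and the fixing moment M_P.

Resultant of the distributed load: 40.6 × 6.4 = 259.84 lb at 3.5 ft from P.
ΣF_x = 0: P_x = 0.
ΣF_y = 0: P_y − 40.6·6.4 − 850 − 500 − 2050 = 0 → P_y = 3660 lb.
ΣM about P: M_P − (40.6·6.4)·3.5 − 850·6.3 − 500·2.3 − 2050·3.4 = 0 → M_P = 14380 lb·ft.

P_x = 0, P_y = 3660 lb, M_P = 14380 lb·ft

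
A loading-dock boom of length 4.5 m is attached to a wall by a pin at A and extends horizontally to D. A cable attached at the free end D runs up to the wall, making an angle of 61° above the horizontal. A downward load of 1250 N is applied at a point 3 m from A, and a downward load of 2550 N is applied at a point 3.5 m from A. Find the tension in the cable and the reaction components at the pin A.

T = 3220 N, A_x = 1561 N, A_y = 983.3 N

ΣM about A: T·sin61°·4.5 − 1250·3 − 2550·3.5 = 0 → T = 12675/(4.5·0.87462) = 3220.45 ≈ 3220 N.
ΣF_x = 0: A_x − T·cos61° = 0 → A_x = 3220.45 × 0.48481 = 1561 N.
ΣF_y = 0: A_y + T·sin61° − 1250 − 2550 = 0 → A_y = 3800 − 3220.45 × 0.87462 = 983.3 N.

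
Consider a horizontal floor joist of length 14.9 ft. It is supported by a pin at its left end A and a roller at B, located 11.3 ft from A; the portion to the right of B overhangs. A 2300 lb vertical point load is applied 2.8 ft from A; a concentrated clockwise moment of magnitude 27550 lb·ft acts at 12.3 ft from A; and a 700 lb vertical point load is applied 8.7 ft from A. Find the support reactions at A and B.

A_x = 0, A_y = -546.9 lb, B_y = 3547 lb

ΣM about A: B_y·11.3 − 2300·2.8 − 27550 − 700·8.7 = 0 → B_y = 40080/11.3 = 3546.9 ≈ 3547 lb.
ΣF_y = 0: A_y + 3546.9 − 2300 − 700 = 0 → A_y = -546.9 lb.
ΣF_x = 0: no horizontal applied forces, so A_x = 0.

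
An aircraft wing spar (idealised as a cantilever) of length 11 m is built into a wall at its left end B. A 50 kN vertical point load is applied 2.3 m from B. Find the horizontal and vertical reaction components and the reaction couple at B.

ΣF_x = 0: B_x = 0.
ΣF_y = 0: B_y − 50 = 0 → B_y = 50.00 kN.
ΣM about B: M_B − 50·2.3 = 0 → M_B = 115.0 kN·m.

B_x = 0, B_y = 50.00 kN, M_B = 115.0 kN·m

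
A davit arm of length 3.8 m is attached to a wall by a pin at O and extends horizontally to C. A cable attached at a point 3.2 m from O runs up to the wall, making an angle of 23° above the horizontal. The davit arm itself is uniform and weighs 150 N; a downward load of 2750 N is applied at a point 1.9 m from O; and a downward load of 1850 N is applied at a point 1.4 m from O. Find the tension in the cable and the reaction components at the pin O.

ΣM about O: T·sin23°·3.2 − 150·1.9 − 2750·1.9 − 1850·1.4 = 0 → T = 8100/(3.2·0.390731) = 6478.24 ≈ 6478 N.
ΣF_x = 0: O_x − T·cos23° = 0 → O_x = 6478.24 × 0.920505 = 5963 N.
ΣF_y = 0: O_y + T·sin23° − 150 − 2750 − 1850 = 0 → O_y = 4750 − 6478.24 × 0.390731 = 2219 N.

T = 6478 N, O_x = 5963 N, O_y = 2219 N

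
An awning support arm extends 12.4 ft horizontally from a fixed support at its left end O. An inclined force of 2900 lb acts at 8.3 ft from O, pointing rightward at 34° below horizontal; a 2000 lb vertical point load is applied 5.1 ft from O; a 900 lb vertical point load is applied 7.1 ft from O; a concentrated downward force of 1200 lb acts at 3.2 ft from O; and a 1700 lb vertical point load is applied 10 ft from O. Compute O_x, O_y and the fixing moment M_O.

O_x = -2404 lb, O_y = 7422 lb, M_O = 50890 lb·ft

ΣF_x = 0: O_x + 2900·cos34° = 0 → O_x = -2404 lb.
ΣF_y = 0: O_y − 2900·sin34° − 2000 − 900 − 1200 − 1700 = 0 → O_y = 7422 lb.
ΣM about O: M_O − 2900·sin34°·8.3 − 2000·5.1 − 900·7.1 − 1200·3.2 − 1700·10 = 0 → M_O = 50890 lb·ft.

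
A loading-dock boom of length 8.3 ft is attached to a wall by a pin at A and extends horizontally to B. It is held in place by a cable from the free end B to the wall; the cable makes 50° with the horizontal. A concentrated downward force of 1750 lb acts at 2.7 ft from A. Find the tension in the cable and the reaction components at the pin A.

ΣM about A: T·sin50°·8.3 − 1750·2.7 = 0 → T = 4725/(8.3·0.766044) = 743.139 ≈ 743.1 lb.
ΣF_x = 0: A_x − T·cos50° = 0 → A_x = 743.139 × 0.642788 = 477.7 lb.
ΣF_y = 0: A_y + T·sin50° − 1750 = 0 → A_y = 1750 − 743.139 × 0.766044 = 1181 lb.

T = 743.1 lb, A_x = 477.7 lb, A_y = 1181 lb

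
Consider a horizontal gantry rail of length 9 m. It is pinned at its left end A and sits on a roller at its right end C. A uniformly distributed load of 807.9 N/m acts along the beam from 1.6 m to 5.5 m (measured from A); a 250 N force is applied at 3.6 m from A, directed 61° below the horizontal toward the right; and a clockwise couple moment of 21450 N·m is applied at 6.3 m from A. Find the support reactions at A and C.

Resultant of the distributed load: 807.9 × 3.9 = 3150.81 N at 3.55 m from A.
Moments about A: C_y·9 − (807.9·3.9)·3.55 − 250·sin61°·3.6 − 21450 = 0 → C_y = 33422.5/9 = 3713.61 ≈ 3714 N.
ΣF_y = 0: A_y + 3713.61 − 807.9·3.9 − 250·sin61° = 0 → A_y = -344.1 N.
ΣF_x = 0: A_x + 250·cos61° = 0 → A_x = -121.2 N.

A_x = -121.2 N, A_y = -344.1 N, C_y = 3714 N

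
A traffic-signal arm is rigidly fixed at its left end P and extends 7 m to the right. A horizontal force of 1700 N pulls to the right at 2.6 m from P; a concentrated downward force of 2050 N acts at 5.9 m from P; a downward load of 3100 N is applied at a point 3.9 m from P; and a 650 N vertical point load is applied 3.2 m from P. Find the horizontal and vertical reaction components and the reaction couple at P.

P_x = -1700 N, P_y = 5800 N, M_P = 26260 N·m

ΣF_x = 0: P_x + 1700 = 0 → P_x = -1700 N.
ΣF_y = 0: P_y − 2050 − 3100 − 650 = 0 → P_y = 5800 N.
ΣM about P: M_P − 2050·5.9 − 3100·3.9 − 650·3.2 = 0 → M_P = 26260 N·m.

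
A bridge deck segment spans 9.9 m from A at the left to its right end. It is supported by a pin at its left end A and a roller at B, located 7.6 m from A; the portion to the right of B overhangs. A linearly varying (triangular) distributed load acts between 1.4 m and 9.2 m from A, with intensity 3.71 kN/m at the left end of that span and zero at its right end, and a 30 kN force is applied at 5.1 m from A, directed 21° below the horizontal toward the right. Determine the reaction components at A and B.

A_x = -28.01 kN, A_y = 10.39 kN, B_y = 14.83 kN

Resultant of the triangular load: ½ × 3.71 × 7.8 = 14.469 kN, acting at 4 m from A (one-third of the span from the peak).
Taking moments about A: B_y·7.6 − (½·3.71·7.8)·4 − 30·sin21°·5.1 = 0 → B_y = 112.706/7.6 = 14.8297 ≈ 14.83 kN.
ΣF_y = 0: A_y + 14.8297 − ½·3.71·7.8 − 30·sin21° = 0 → A_y = 10.39 kN.
ΣF_x = 0: A_x + 30·cos21° = 0 → A_x = -28.01 kN.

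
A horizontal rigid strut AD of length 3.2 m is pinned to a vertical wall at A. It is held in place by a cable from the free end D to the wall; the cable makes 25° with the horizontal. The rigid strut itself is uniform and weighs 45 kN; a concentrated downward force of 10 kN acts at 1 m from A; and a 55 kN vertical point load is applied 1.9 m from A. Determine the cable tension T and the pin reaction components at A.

ΣM about A: T·sin25°·3.2 − 45·1.6 − 10·1 − 55·1.9 = 0 → T = 186.5/(3.2·0.422618) = 137.905 ≈ 137.9 kN.
ΣF_x = 0: A_x − T·cos25° = 0 → A_x = 137.905 × 0.906308 = 125.0 kN.
ΣF_y = 0: A_y + T·sin25° − 45 − 10 − 55 = 0 → A_y = 110 − 137.905 × 0.422618 = 51.72 kN.

T = 137.9 kN, A_x = 125.0 kN, A_y = 51.72 kN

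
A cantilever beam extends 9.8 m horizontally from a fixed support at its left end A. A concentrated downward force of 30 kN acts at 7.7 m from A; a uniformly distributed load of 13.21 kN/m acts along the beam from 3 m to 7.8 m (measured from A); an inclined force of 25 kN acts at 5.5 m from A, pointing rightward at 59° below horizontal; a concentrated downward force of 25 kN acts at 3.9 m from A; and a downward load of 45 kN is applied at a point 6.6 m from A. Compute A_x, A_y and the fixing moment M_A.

A_x = -12.88 kN, A_y = 184.8 kN, M_A = 1086 kN·m

Resultant of the distributed load: 13.21 × 4.8 = 63.408 kN at 5.4 m from A.
ΣF_x = 0: A_x + 25·cos59° = 0 → A_x = -12.88 kN.
ΣF_y = 0: A_y − 30 − 13.21·4.8 − 25·sin59° − 25 − 45 = 0 → A_y = 184.8 kN.
ΣM about A: M_A − 30·7.7 − (13.21·4.8)·5.4 − 25·sin59°·5.5 − 25·3.9 − 45·6.6 = 0 → M_A = 1086 kN·m.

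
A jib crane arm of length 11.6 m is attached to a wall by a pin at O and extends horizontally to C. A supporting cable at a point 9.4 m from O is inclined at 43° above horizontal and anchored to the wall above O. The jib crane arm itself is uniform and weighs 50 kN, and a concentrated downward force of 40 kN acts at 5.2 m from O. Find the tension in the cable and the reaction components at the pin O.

T = 77.68 kN, O_x = 56.81 kN, O_y = 37.02 kN

ΣM about O: T·sin43°·9.4 − 50·5.8 − 40·5.2 = 0 → T = 498/(9.4·0.681998) = 77.6816 ≈ 77.68 kN.
ΣF_x = 0: O_x − T·cos43° = 0 → O_x = 77.6816 × 0.731354 = 56.81 kN.
ΣF_y = 0: O_y + T·sin43° − 50 − 40 = 0 → O_y = 90 − 77.6816 × 0.681998 = 37.02 kN.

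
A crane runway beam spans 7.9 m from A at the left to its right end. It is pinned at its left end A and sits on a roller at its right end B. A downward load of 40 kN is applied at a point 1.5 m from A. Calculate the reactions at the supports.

ΣM about A: B_y·7.9 − 40·1.5 = 0 → B_y = 60/7.9 = 7.59494 ≈ 7.595 kN.
ΣF_y = 0: A_y + 7.59494 − 40 = 0 → A_y = 32.41 kN.
ΣF_x = 0: no horizontal applied forces, so A_x = 0.

A_x = 0, A_y = 32.41 kN, B_y = 7.595 kN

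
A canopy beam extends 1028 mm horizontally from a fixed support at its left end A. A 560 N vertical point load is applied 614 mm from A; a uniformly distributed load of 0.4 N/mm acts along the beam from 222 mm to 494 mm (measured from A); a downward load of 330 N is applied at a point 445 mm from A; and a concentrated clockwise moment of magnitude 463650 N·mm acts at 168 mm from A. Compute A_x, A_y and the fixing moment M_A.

A_x = 0, A_y = 998.8 N, M_A = 993300 N·mm

Resultant of the distributed load: 0.4 × 272 = 108.8 N at 358 mm from A.
ΣF_x = 0: A_x = 0.
ΣF_y = 0: A_y − 560 − 0.4·272 − 330 = 0 → A_y = 998.8 N.
ΣM about A: M_A − 560·614 − (0.4·272)·358 − 330·445 − 463650 = 0 → M_A = 993300 N·mm.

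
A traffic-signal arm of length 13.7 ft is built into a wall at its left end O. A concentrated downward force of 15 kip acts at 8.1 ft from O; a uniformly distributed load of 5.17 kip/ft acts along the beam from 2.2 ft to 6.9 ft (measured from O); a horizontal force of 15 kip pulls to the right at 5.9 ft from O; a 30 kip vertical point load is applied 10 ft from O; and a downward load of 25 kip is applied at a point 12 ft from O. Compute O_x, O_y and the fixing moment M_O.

O_x = -15.00 kip, O_y = 94.30 kip, M_O = 832.1 kip·ft

Resultant of the distributed load: 5.17 × 4.7 = 24.299 kip at 4.55 ft from O.
ΣF_x = 0: O_x + 15 = 0 → O_x = -15.00 kip.
ΣF_y = 0: O_y − 15 − 5.17·4.7 − 30 − 25 = 0 → O_y = 94.30 kip.
ΣM about O: M_O − 15·8.1 − (5.17·4.7)·4.55 − 30·10 − 25·12 = 0 → M_O = 832.1 kip·ft.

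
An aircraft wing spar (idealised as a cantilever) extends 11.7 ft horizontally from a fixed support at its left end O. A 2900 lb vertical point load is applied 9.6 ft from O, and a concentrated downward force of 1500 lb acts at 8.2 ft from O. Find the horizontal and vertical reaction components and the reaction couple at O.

ΣF_x = 0: O_x = 0.
ΣF_y = 0: O_y − 2900 − 1500 = 0 → O_y = 4400 lb.
ΣM about O: M_O − 2900·9.6 − 1500·8.2 = 0 → M_O = 40140 lb·ft.

O_x = 0, O_y = 4400 lb, M_O = 40140 lb·ft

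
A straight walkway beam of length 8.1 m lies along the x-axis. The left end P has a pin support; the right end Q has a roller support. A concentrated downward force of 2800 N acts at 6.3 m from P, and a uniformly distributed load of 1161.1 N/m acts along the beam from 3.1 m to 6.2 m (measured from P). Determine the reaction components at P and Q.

Resultant of the distributed load: 1161.1 × 3.1 = 3599.41 N at 4.65 m from P.
ΣM about P: Q_y·8.1 − 2800·6.3 − (1161.1·3.1)·4.65 = 0 → Q_y = 34377.2565/8.1 = 4244.11 ≈ 4244 N.
ΣF_y = 0: P_y + 4244.11 − 2800 − 1161.1·3.1 = 0 → P_y = 2155 N.
ΣF_x = 0: no horizontal applied forces, so P_x = 0.

P_x = 0, P_y = 2155 N, Q_y = 4244 N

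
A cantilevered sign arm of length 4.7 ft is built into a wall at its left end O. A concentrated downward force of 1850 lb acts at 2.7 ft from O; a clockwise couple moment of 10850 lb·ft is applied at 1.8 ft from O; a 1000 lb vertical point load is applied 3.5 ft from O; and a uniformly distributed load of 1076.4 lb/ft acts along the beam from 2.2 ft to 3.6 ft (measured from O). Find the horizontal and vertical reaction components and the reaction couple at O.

Resultant of the distributed load: 1076.4 × 1.4 = 1506.96 lb at 2.9 ft from O.
ΣF_x = 0: O_x = 0.
ΣF_y = 0: O_y − 1850 − 1000 − 1076.4·1.4 = 0 → O_y = 4357 lb.
ΣM about O: M_O − 1850·2.7 − 10850 − 1000·3.5 − (1076.4·1.4)·2.9 = 0 → M_O = 23720 lb·ft.

O_x = 0, O_y = 4357 lb, M_O = 23720 lb·ft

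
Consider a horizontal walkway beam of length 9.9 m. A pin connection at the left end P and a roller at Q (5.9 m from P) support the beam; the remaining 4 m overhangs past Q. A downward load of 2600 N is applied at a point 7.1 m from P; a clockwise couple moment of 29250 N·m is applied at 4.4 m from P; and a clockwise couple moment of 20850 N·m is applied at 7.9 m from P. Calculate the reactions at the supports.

P_x = 0, P_y = -9020 N, Q_y = 11620 N

Taking moments about P: Q_y·5.9 − 2600·7.1 − 29250 − 20850 = 0 → Q_y = 68560/5.9 = 11620.3 ≈ 11620 N.
ΣF_y = 0: P_y + 11620.3 − 2600 = 0 → P_y = -9020 N.
ΣF_x = 0: no horizontal applied forces, so P_x = 0.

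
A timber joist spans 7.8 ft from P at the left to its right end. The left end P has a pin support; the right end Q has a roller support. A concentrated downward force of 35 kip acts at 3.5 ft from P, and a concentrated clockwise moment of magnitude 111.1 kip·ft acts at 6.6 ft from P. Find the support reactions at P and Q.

ΣM about P: Q_y·7.8 − 35·3.5 − 111.1 = 0 → Q_y = 233.6/7.8 = 29.9487 ≈ 29.95 kip.
ΣF_y = 0: P_y + 29.9487 − 35 = 0 → P_y = 5.051 kip.
ΣF_x = 0: no horizontal applied forces, so P_x = 0.

P_x = 0, P_y = 5.051 kip, Q_y = 29.95 kip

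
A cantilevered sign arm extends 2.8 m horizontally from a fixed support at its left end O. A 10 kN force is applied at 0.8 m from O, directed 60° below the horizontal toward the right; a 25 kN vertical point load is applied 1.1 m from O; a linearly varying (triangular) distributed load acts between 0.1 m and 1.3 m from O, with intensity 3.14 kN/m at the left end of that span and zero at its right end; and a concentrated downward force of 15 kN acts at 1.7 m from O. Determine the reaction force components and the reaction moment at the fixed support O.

O_x = -5.000 kN, O_y = 50.54 kN, M_O = 60.87 kN·m

Resultant of the triangular load: ½ × 3.14 × 1.2 = 1.884 kN, acting at 0.5 m from O (one-third of the span from the peak).
ΣF_x = 0: O_x + 10·cos60° = 0 → O_x = -5.000 kN.
ΣF_y = 0: O_y − 10·sin60° − 25 − ½·3.14·1.2 − 15 = 0 → O_y = 50.54 kN.
ΣM about O: M_O − 10·sin60°·0.8 − 25·1.1 − (½·3.14·1.2)·0.5 − 15·1.7 = 0 → M_O = 60.87 kN·m.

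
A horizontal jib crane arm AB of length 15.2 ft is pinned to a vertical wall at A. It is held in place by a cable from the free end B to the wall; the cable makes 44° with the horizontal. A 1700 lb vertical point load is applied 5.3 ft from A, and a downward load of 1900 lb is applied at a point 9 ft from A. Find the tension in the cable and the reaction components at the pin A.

ΣM about A: T·sin44°·15.2 − 1700·5.3 − 1900·9 = 0 → T = 26110/(15.2·0.694658) = 2472.82 ≈ 2473 lb.
ΣF_x = 0: A_x − T·cos44° = 0 → A_x = 2472.82 × 0.71934 = 1779 lb.
ΣF_y = 0: A_y + T·sin44° − 1700 − 1900 = 0 → A_y = 3600 − 2472.82 × 0.694658 = 1882 lb.

T = 2473 lb, A_x = 1779 lb, A_y = 1882 lb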